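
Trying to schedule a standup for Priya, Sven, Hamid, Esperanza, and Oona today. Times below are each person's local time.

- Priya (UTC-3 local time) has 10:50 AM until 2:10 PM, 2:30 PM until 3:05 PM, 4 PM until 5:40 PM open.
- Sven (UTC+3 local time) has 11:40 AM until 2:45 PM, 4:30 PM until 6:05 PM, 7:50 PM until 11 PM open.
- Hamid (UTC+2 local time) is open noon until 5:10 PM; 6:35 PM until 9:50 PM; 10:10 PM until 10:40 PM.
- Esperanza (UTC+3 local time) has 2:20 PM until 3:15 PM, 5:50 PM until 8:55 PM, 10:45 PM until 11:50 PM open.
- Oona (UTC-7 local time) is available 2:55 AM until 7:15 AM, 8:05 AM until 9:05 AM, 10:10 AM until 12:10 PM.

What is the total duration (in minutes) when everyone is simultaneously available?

Priya in UTC: 13:50-17:10, 17:30-18:05, 19:00-20:40 (add 3h to convert from UTC-3).
Sven in UTC: 08:40-11:45, 13:30-15:05, 16:50-20:00 (subtract 3h to convert from UTC+3).
Hamid in UTC: 10:00-15:10, 16:35-19:50, 20:10-20:40 (subtract 2h to convert from UTC+2).
Esperanza in UTC: 11:20-12:15, 14:50-17:55, 19:45-20:50 (subtract 3h to convert from UTC+3).
Oona in UTC: 09:55-14:15, 15:05-16:05, 17:10-19:10 (add 7h to convert from UTC-7).
Priya ∩ Sven: 13:50-15:05, 16:50-17:10, 17:30-18:05, 19:00-20:00.
Priya ∩ Sven ∩ Hamid: 13:50-15:05, 16:50-17:10, 17:30-18:05, 19:00-19:50.
Priya ∩ Sven ∩ Hamid ∩ Esperanza: 14:50-15:05, 16:50-17:10, 17:30-17:55, 19:45-19:50.
Priya ∩ Sven ∩ Hamid ∩ Esperanza ∩ Oona: 17:30-17:55.
So the common availability across everyone is 17:30-17:55.
That's a single block of 25 minutes.

25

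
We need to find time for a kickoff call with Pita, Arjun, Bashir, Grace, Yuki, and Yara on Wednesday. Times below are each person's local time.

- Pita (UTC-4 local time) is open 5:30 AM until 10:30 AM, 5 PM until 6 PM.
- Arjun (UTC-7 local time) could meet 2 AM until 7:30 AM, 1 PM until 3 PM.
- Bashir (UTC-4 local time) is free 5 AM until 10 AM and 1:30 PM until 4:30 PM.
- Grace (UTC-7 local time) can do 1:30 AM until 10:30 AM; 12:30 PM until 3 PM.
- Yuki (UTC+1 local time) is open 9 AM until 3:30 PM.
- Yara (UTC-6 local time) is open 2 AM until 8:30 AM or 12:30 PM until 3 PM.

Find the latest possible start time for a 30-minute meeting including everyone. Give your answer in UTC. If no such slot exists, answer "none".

13:30

Pita in UTC: 09:30-14:30, 21:00-22:00 (add 4h to convert from UTC-4).
Arjun in UTC: 09:00-14:30, 20:00-22:00 (add 7h to convert from UTC-7).
Bashir in UTC: 09:00-14:00, 17:30-20:30 (add 4h to convert from UTC-4).
Grace in UTC: 08:30-17:30, 19:30-22:00 (add 7h to convert from UTC-7).
Yuki in UTC: 08:00-14:30 (subtract 1h to convert from UTC+1).
Yara in UTC: 08:00-14:30, 18:30-21:00 (add 6h to convert from UTC-6).
Pita ∩ Arjun: 09:30-14:30, 21:00-22:00.
Pita ∩ Arjun ∩ Bashir: 09:30-14:00.
Pita ∩ Arjun ∩ Bashir ∩ Grace: 09:30-14:00.
Pita ∩ Arjun ∩ Bashir ∩ Grace ∩ Yuki: 09:30-14:00.
Pita ∩ Arjun ∩ Bashir ∩ Grace ∩ Yuki ∩ Yara: 09:30-14:00.
Those are the intersection windows.
The last common window of at least 30 minutes is 09:30-14:00; a 30-minute meeting can start as late as 13:30 and still end by 14:00.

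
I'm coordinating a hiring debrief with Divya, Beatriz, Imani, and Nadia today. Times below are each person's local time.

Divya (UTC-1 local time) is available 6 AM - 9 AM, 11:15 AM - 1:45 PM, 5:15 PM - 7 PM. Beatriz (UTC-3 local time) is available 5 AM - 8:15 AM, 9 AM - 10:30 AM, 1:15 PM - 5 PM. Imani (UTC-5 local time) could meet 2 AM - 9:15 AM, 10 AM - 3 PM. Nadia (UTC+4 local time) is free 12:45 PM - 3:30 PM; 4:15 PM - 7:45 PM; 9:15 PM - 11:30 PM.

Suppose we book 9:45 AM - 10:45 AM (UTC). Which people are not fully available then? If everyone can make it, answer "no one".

Divya in UTC: 07:00-10:00, 12:15-14:45, 18:15-20:00 (add 1h to convert from UTC-1).
Beatriz in UTC: 08:00-11:15, 12:00-13:30, 16:15-20:00 (add 3h to convert from UTC-3).
Imani in UTC: 07:00-14:15, 15:00-20:00 (add 5h to convert from UTC-5).
Nadia in UTC: 08:45-11:30, 12:15-15:45, 17:15-19:30 (subtract 4h to convert from UTC+4).
Divya: not fully free for 09:45-10:45. Beatriz: free for 09:45-10:45. Imani: free for 09:45-10:45. Nadia: free for 09:45-10:45.

Divya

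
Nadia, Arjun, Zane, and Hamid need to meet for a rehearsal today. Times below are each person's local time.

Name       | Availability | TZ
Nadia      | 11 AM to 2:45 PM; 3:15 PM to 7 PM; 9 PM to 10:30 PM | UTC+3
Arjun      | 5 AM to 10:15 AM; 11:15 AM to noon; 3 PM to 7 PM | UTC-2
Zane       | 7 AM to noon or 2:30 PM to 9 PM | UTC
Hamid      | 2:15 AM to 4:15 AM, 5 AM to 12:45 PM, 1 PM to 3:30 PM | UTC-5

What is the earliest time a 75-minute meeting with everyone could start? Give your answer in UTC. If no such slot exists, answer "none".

Nadia in UTC: 08:00-11:45, 12:15-16:00, 18:00-19:30 (subtract 3h to convert from UTC+3).
Arjun in UTC: 07:00-12:15, 13:15-14:00, 17:00-21:00 (add 2h to convert from UTC-2).
Zane in UTC: 07:00-12:00, 14:30-21:00.
Hamid in UTC: 07:15-09:15, 10:00-17:45, 18:00-20:30 (add 5h to convert from UTC-5).
Nadia ∩ Arjun: 08:00-11:45, 13:15-14:00, 18:00-19:30.
Nadia ∩ Arjun ∩ Zane: 08:00-11:45, 18:00-19:30.
Nadia ∩ Arjun ∩ Zane ∩ Hamid: 08:00-09:15, 10:00-11:45, 18:00-19:30.
The first common window of at least 75 minutes is 08:00-09:15, so the earliest start is 08:00.

08:00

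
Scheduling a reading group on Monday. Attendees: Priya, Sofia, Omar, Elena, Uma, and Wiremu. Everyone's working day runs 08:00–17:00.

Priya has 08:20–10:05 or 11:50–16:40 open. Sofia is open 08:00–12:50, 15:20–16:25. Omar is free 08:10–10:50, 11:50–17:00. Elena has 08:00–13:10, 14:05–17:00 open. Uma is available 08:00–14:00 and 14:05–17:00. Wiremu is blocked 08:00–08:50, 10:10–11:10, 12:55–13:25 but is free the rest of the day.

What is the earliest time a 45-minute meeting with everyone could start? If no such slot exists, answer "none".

Priya free: 08:20-10:05, 11:50-16:40.
Sofia free: 08:00-12:50, 15:20-16:25.
Omar free: 08:10-10:50, 11:50-17:00.
Elena free: 08:00-13:10, 14:05-17:00.
Uma free: 08:00-14:00, 14:05-17:00.
Wiremu free: 08:50-10:10, 11:10-12:55, 13:25-17:00 (invert busy blocks within the working day).
Priya ∩ Sofia: 08:20-10:05, 11:50-12:50, 15:20-16:25.
Priya ∩ Sofia ∩ Omar: 08:20-10:05, 11:50-12:50, 15:20-16:25.
Priya ∩ Sofia ∩ Omar ∩ Elena: 08:20-10:05, 11:50-12:50, 15:20-16:25.
Priya ∩ Sofia ∩ Omar ∩ Elena ∩ Uma: 08:20-10:05, 11:50-12:50, 15:20-16:25.
Priya ∩ Sofia ∩ Omar ∩ Elena ∩ Uma ∩ Wiremu: 08:50-10:05, 11:50-12:50, 15:20-16:25.
The first common window of at least 45 minutes is 08:50-10:05, so the earliest start is 08:50.

08:50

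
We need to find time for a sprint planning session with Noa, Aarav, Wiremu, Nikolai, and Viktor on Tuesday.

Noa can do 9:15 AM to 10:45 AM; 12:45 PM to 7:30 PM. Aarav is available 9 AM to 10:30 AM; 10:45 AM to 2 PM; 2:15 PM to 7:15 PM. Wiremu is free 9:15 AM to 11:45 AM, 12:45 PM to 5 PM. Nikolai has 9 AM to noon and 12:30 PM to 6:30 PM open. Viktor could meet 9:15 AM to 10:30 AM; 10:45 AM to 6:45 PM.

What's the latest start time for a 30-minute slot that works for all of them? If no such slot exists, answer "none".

16:30

Noa ∩ Aarav: 09:15-10:30, 12:45-14:00, 14:15-19:15.
Noa ∩ Aarav ∩ Wiremu: 09:15-10:30, 12:45-14:00, 14:15-17:00.
Noa ∩ Aarav ∩ Wiremu ∩ Nikolai: 09:15-10:30, 12:45-14:00, 14:15-17:00.
Noa ∩ Aarav ∩ Wiremu ∩ Nikolai ∩ Viktor: 09:15-10:30, 12:45-14:00, 14:15-17:00.
The last common window of at least 30 minutes is 14:15-17:00; a 30-minute meeting can start as late as 16:30 and still end by 17:00.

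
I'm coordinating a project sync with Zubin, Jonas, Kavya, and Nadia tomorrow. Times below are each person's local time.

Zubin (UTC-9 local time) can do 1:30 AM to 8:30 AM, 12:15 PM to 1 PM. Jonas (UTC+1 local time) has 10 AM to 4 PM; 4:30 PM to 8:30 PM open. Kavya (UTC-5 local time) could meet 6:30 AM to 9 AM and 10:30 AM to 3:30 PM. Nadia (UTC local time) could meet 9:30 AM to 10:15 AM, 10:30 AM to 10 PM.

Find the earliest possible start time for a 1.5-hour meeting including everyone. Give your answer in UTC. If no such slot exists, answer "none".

Zubin in UTC: 10:30-17:30, 21:15-22:00 (add 9h to convert from UTC-9).
Jonas in UTC: 09:00-15:00, 15:30-19:30 (subtract 1h to convert from UTC+1).
Kavya in UTC: 11:30-14:00, 15:30-20:30 (add 5h to convert from UTC-5).
Nadia in UTC: 09:30-10:15, 10:30-22:00.
Zubin ∩ Jonas: 10:30-15:00, 15:30-17:30.
Zubin ∩ Jonas ∩ Kavya: 11:30-14:00, 15:30-17:30.
Zubin ∩ Jonas ∩ Kavya ∩ Nadia: 11:30-14:00, 15:30-17:30.
The first common window of at least 90 minutes is 11:30-14:00, so the earliest start is 11:30.

11:30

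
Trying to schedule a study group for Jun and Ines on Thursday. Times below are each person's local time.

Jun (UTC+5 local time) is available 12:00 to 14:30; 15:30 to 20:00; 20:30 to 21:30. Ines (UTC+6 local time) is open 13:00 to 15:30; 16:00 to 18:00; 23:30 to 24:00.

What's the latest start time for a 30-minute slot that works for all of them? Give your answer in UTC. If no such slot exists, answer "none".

11:30

Jun in UTC: 07:00-09:30, 10:30-15:00, 15:30-16:30 (subtract 5h to convert from UTC+5).
Ines in UTC: 07:00-09:30, 10:00-12:00, 17:30-18:00 (subtract 6h to convert from UTC+6).
Jun ∩ Ines: 07:00-09:30, 10:30-12:00.
Those are the intersection windows.
The last common window of at least 30 minutes is 10:30-12:00; a 30-minute meeting can start as late as 11:30 and still end by 12:00.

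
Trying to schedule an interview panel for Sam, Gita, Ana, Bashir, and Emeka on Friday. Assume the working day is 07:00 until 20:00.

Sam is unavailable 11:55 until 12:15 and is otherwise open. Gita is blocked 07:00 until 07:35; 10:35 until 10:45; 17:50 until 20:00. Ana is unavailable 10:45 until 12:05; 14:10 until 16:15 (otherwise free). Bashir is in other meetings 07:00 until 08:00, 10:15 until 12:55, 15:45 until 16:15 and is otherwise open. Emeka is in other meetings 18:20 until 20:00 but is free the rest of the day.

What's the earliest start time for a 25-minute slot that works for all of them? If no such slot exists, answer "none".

Sam free: 07:00-11:55, 12:15-20:00 (invert busy blocks within the working day).
Gita free: 07:35-10:35, 10:45-17:50 (invert busy blocks within the working day).
Ana free: 07:00-10:45, 12:05-14:10, 16:15-20:00 (invert busy blocks within the working day).
Bashir free: 08:00-10:15, 12:55-15:45, 16:15-20:00 (invert busy blocks within the working day).
Emeka free: 07:00-18:20 (invert busy blocks within the working day).
Sam ∩ Gita: 07:35-10:35, 10:45-11:55, 12:15-17:50.
Sam ∩ Gita ∩ Ana: 07:35-10:35, 12:15-14:10, 16:15-17:50.
Sam ∩ Gita ∩ Ana ∩ Bashir: 08:00-10:15, 12:55-14:10, 16:15-17:50.
Sam ∩ Gita ∩ Ana ∩ Bashir ∩ Emeka: 08:00-10:15, 12:55-14:10, 16:15-17:50.
So the common availability across everyone is 08:00-10:15, 12:55-14:10, 16:15-17:50.
The first common window of at least 25 minutes is 08:00-10:15, so the earliest start is 08:00.

08:00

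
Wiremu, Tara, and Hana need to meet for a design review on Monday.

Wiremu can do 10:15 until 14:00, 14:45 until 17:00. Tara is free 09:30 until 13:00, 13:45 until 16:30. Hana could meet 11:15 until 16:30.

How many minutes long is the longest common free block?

Wiremu ∩ Tara: 10:15-13:00, 13:45-14:00, 14:45-16:30.
Wiremu ∩ Tara ∩ Hana: 11:15-13:00, 13:45-14:00, 14:45-16:30.
So the common availability across everyone is 11:15-13:00, 13:45-14:00, 14:45-16:30.
The longest is 11:15-13:00 at 105 minutes.

105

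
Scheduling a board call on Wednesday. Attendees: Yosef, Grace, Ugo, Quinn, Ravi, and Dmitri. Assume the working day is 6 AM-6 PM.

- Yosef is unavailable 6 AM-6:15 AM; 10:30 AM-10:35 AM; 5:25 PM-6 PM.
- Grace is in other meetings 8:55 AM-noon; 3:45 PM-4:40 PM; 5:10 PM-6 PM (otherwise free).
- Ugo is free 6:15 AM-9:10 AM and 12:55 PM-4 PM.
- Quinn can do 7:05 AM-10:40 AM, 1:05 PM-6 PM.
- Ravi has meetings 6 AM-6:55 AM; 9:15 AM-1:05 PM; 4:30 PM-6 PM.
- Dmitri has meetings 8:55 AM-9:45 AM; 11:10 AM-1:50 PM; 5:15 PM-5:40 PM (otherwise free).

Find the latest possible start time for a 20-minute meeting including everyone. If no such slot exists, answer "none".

15:25

Yosef free: 06:15-10:30, 10:35-17:25 (invert busy blocks within the working day).
Grace free: 06:00-08:55, 12:00-15:45, 16:40-17:10 (invert busy blocks within the working day).
Ugo free: 06:15-09:10, 12:55-16:00.
Quinn free: 07:05-10:40, 13:05-18:00.
Ravi free: 06:55-09:15, 13:05-16:30 (invert busy blocks within the working day).
Dmitri free: 06:00-08:55, 09:45-11:10, 13:50-17:15, 17:40-18:00 (invert busy blocks within the working day).
Yosef ∩ Grace: 06:15-08:55, 12:00-15:45, 16:40-17:10.
Yosef ∩ Grace ∩ Ugo: 06:15-08:55, 12:55-15:45.
Yosef ∩ Grace ∩ Ugo ∩ Quinn: 07:05-08:55, 13:05-15:45.
Yosef ∩ Grace ∩ Ugo ∩ Quinn ∩ Ravi: 07:05-08:55, 13:05-15:45.
Yosef ∩ Grace ∩ Ugo ∩ Quinn ∩ Ravi ∩ Dmitri: 07:05-08:55, 13:50-15:45.
So the common availability across everyone is 07:05-08:55, 13:50-15:45.
The last common window of at least 20 minutes is 13:50-15:45; a 20-minute meeting can start as late as 15:25 and still end by 15:45.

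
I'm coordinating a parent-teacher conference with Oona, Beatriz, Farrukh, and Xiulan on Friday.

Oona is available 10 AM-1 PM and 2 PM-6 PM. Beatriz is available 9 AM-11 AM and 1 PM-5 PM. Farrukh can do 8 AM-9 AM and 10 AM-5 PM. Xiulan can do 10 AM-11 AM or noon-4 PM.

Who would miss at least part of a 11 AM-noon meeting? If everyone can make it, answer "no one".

Oona: free for 11:00-12:00. Beatriz: not fully free for 11:00-12:00. Farrukh: free for 11:00-12:00. Xiulan: not fully free for 11:00-12:00.

Beatriz, Xiulan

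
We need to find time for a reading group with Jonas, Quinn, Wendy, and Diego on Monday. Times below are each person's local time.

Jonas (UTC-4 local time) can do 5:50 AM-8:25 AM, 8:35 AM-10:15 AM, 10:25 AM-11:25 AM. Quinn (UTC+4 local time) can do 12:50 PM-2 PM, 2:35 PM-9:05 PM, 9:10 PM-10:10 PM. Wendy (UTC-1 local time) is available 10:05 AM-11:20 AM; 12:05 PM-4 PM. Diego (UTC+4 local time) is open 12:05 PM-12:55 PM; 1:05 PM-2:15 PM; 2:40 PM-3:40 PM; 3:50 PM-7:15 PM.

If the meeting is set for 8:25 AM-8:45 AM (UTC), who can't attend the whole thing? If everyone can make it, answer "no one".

Jonas in UTC: 09:50-12:25, 12:35-14:15, 14:25-15:25 (add 4h to convert from UTC-4).
Quinn in UTC: 08:50-10:00, 10:35-17:05, 17:10-18:10 (subtract 4h to convert from UTC+4).
Wendy in UTC: 11:05-12:20, 13:05-17:00 (add 1h to convert from UTC-1).
Diego in UTC: 08:05-08:55, 09:05-10:15, 10:40-11:40, 11:50-15:15 (subtract 4h to convert from UTC+4).
Jonas: not fully free for 08:25-08:45. Quinn: not fully free for 08:25-08:45. Wendy: not fully free for 08:25-08:45. Diego: free for 08:25-08:45.

Jonas, Quinn, Wendy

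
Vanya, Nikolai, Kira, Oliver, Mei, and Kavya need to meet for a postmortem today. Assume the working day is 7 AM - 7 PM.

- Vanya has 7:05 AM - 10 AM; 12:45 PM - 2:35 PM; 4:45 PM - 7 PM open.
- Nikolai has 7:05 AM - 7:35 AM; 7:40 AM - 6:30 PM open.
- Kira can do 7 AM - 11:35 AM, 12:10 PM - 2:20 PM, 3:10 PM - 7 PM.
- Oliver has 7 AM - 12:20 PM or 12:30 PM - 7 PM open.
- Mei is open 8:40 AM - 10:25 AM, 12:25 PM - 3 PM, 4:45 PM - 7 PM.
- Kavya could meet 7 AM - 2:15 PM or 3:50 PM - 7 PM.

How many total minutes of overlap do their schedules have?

Vanya ∩ Nikolai: 07:05-07:35, 07:40-10:00, 12:45-14:35, 16:45-18:30.
Vanya ∩ Nikolai ∩ Kira: 07:05-07:35, 07:40-10:00, 12:45-14:20, 16:45-18:30.
Vanya ∩ Nikolai ∩ Kira ∩ Oliver: 07:05-07:35, 07:40-10:00, 12:45-14:20, 16:45-18:30.
Vanya ∩ Nikolai ∩ Kira ∩ Oliver ∩ Mei: 08:40-10:00, 12:45-14:20, 16:45-18:30.
Vanya ∩ Nikolai ∩ Kira ∩ Oliver ∩ Mei ∩ Kavya: 08:40-10:00, 12:45-14:15, 16:45-18:30.
Summing the common windows: 80 + 90 + 105 = 275 minutes.

275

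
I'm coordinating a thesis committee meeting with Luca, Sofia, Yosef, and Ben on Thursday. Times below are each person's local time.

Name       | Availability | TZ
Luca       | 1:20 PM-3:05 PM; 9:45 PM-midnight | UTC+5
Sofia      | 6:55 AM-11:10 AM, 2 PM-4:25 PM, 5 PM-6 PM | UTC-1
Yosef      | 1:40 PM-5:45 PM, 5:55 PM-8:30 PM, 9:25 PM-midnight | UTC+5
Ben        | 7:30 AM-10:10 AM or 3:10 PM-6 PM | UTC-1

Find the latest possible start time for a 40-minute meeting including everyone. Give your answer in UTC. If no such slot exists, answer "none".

Luca in UTC: 08:20-10:05, 16:45-19:00 (subtract 5h to convert from UTC+5).
Sofia in UTC: 07:55-12:10, 15:00-17:25, 18:00-19:00 (add 1h to convert from UTC-1).
Yosef in UTC: 08:40-12:45, 12:55-15:30, 16:25-19:00 (subtract 5h to convert from UTC+5).
Ben in UTC: 08:30-11:10, 16:10-19:00 (add 1h to convert from UTC-1).
Luca ∩ Sofia: 08:20-10:05, 16:45-17:25, 18:00-19:00.
Luca ∩ Sofia ∩ Yosef: 08:40-10:05, 16:45-17:25, 18:00-19:00.
Luca ∩ Sofia ∩ Yosef ∩ Ben: 08:40-10:05, 16:45-17:25, 18:00-19:00.
Those are the intersection windows.
The last common window of at least 40 minutes is 18:00-19:00; a 40-minute meeting can start as late as 18:20 and still end by 19:00.

18:20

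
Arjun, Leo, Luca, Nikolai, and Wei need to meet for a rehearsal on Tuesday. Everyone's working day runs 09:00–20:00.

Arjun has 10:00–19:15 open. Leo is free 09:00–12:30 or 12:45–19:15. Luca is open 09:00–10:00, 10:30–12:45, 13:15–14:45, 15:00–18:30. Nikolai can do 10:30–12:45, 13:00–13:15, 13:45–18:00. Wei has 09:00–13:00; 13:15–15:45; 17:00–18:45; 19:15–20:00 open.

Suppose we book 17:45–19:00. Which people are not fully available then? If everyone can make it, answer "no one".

Luca, Nikolai, Wei

Arjun: free for 17:45-19:00. Leo: free for 17:45-19:00. Luca: not fully free for 17:45-19:00. Nikolai: not fully free for 17:45-19:00. Wei: not fully free for 17:45-19:00.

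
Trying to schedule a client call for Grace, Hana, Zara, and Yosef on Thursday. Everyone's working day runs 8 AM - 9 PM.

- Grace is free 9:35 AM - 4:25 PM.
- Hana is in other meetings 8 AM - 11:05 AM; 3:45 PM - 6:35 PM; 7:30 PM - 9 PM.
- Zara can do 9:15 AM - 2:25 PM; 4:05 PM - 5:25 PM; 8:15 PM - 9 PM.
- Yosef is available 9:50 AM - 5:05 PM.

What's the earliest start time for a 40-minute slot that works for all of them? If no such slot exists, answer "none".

Grace free: 09:35-16:25.
Hana free: 11:05-15:45, 18:35-19:30 (invert busy blocks within the working day).
Zara free: 09:15-14:25, 16:05-17:25, 20:15-21:00.
Yosef free: 09:50-17:05.
Grace ∩ Hana: 11:05-15:45.
Grace ∩ Hana ∩ Zara: 11:05-14:25.
Grace ∩ Hana ∩ Zara ∩ Yosef: 11:05-14:25.
Those are the intersection windows.
The first common window of at least 40 minutes is 11:05-14:25, so the earliest start is 11:05.

11:05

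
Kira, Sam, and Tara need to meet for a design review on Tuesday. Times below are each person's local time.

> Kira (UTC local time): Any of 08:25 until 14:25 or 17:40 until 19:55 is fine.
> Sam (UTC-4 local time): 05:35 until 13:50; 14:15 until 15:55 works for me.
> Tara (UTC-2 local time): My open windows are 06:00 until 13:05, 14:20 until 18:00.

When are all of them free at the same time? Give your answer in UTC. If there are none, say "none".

Kira in UTC: 08:25-14:25, 17:40-19:55.
Sam in UTC: 09:35-17:50, 18:15-19:55 (add 4h to convert from UTC-4).
Tara in UTC: 08:00-15:05, 16:20-20:00 (add 2h to convert from UTC-2).
Kira ∩ Sam: 09:35-14:25, 17:40-17:50, 18:15-19:55.
Kira ∩ Sam ∩ Tara: 09:35-14:25, 17:40-17:50, 18:15-19:55.

09:35-14:25, 17:40-17:50, 18:15-19:55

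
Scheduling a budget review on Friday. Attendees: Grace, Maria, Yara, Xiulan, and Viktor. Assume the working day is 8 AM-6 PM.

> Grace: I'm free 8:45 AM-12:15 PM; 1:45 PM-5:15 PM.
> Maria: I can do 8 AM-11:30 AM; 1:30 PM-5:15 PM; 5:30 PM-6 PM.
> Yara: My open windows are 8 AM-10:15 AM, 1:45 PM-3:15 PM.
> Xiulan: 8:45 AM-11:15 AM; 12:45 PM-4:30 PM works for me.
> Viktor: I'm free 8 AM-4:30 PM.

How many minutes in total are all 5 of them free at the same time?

180

Grace ∩ Maria: 08:45-11:30, 13:45-17:15.
Grace ∩ Maria ∩ Yara: 08:45-10:15, 13:45-15:15.
Grace ∩ Maria ∩ Yara ∩ Xiulan: 08:45-10:15, 13:45-15:15.
Grace ∩ Maria ∩ Yara ∩ Xiulan ∩ Viktor: 08:45-10:15, 13:45-15:15.
Summing the common windows: 90 + 90 = 180 minutes.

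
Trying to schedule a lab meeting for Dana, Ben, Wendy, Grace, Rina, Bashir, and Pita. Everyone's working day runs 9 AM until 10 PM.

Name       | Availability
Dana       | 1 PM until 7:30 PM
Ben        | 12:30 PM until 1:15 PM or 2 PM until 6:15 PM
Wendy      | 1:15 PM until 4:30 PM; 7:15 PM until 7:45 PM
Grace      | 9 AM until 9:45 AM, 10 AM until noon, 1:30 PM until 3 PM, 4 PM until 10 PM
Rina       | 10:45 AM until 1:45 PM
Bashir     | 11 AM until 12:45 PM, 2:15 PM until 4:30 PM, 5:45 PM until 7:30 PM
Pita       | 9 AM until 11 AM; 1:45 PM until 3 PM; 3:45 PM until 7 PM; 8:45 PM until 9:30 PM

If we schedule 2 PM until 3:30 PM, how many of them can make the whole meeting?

3

Dana, Ben, and Wendy can make the full 14:00-15:30 slot — that's 3.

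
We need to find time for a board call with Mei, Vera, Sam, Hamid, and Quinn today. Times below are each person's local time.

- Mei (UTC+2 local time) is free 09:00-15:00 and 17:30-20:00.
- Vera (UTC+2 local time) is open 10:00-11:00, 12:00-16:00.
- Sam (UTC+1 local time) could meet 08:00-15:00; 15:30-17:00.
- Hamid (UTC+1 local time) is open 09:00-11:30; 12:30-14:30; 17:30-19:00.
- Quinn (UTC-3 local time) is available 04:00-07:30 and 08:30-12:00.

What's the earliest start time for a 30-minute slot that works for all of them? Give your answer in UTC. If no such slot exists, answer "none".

08:00

Mei in UTC: 07:00-13:00, 15:30-18:00 (subtract 2h to convert from UTC+2).
Vera in UTC: 08:00-09:00, 10:00-14:00 (subtract 2h to convert from UTC+2).
Sam in UTC: 07:00-14:00, 14:30-16:00 (subtract 1h to convert from UTC+1).
Hamid in UTC: 08:00-10:30, 11:30-13:30, 16:30-18:00 (subtract 1h to convert from UTC+1).
Quinn in UTC: 07:00-10:30, 11:30-15:00 (add 3h to convert from UTC-3).
Mei ∩ Vera: 08:00-09:00, 10:00-13:00.
Mei ∩ Vera ∩ Sam: 08:00-09:00, 10:00-13:00.
Mei ∩ Vera ∩ Sam ∩ Hamid: 08:00-09:00, 10:00-10:30, 11:30-13:00.
Mei ∩ Vera ∩ Sam ∩ Hamid ∩ Quinn: 08:00-09:00, 10:00-10:30, 11:30-13:00.
Those are the intersection windows.
The first common window of at least 30 minutes is 08:00-09:00, so the earliest start is 08:00.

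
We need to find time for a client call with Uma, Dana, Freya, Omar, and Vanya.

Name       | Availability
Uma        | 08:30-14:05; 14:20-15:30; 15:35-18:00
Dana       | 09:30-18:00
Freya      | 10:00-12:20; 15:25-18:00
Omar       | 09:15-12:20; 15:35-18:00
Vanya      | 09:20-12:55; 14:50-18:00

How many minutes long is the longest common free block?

Uma ∩ Dana: 09:30-14:05, 14:20-15:30, 15:35-18:00.
Uma ∩ Dana ∩ Freya: 10:00-12:20, 15:25-15:30, 15:35-18:00.
Uma ∩ Dana ∩ Freya ∩ Omar: 10:00-12:20, 15:35-18:00.
Uma ∩ Dana ∩ Freya ∩ Omar ∩ Vanya: 10:00-12:20, 15:35-18:00.
The longest is 15:35-18:00 at 145 minutes.

145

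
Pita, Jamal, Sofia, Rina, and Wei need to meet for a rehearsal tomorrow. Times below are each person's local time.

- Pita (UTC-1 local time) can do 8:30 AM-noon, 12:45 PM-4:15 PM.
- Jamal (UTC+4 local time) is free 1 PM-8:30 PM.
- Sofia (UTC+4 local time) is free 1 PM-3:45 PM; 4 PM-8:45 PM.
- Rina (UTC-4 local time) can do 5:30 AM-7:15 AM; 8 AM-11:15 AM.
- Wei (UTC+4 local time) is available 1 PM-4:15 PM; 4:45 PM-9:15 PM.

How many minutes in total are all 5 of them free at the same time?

Pita in UTC: 09:30-13:00, 13:45-17:15 (add 1h to convert from UTC-1).
Jamal in UTC: 09:00-16:30 (subtract 4h to convert from UTC+4).
Sofia in UTC: 09:00-11:45, 12:00-16:45 (subtract 4h to convert from UTC+4).
Rina in UTC: 09:30-11:15, 12:00-15:15 (add 4h to convert from UTC-4).
Wei in UTC: 09:00-12:15, 12:45-17:15 (subtract 4h to convert from UTC+4).
Pita ∩ Jamal: 09:30-13:00, 13:45-16:30.
Pita ∩ Jamal ∩ Sofia: 09:30-11:45, 12:00-13:00, 13:45-16:30.
Pita ∩ Jamal ∩ Sofia ∩ Rina: 09:30-11:15, 12:00-13:00, 13:45-15:15.
Pita ∩ Jamal ∩ Sofia ∩ Rina ∩ Wei: 09:30-11:15, 12:00-12:15, 12:45-13:00, 13:45-15:15.
Summing the common windows: 105 + 15 + 15 + 90 = 225 minutes.

225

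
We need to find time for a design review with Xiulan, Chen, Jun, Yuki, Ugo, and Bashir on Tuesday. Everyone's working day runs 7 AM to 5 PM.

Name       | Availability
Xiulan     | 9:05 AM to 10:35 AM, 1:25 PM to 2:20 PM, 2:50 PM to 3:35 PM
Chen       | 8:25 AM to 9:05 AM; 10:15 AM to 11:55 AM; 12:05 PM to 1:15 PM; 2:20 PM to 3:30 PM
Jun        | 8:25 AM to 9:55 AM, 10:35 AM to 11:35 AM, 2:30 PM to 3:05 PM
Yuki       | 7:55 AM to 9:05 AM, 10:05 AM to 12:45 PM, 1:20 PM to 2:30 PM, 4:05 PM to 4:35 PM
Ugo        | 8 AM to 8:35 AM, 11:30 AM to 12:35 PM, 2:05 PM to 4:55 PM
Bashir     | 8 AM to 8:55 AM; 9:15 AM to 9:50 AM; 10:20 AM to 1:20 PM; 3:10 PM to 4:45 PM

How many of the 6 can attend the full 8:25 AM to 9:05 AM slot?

Chen, Jun, and Yuki can make the full 08:25-09:05 slot — that's 3.

3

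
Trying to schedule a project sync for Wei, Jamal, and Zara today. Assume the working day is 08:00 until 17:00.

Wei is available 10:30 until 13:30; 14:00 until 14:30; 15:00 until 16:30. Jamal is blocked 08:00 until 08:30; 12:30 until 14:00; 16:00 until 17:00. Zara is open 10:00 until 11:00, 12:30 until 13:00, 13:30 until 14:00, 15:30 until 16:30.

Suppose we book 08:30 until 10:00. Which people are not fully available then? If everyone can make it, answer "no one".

Wei, Zara

Wei free: 10:30-13:30, 14:00-14:30, 15:00-16:30.
Jamal free: 08:30-12:30, 14:00-16:00 (invert busy blocks within the working day).
Zara free: 10:00-11:00, 12:30-13:00, 13:30-14:00, 15:30-16:30.
Wei: not fully free for 08:30-10:00. Jamal: free for 08:30-10:00. Zara: not fully free for 08:30-10:00.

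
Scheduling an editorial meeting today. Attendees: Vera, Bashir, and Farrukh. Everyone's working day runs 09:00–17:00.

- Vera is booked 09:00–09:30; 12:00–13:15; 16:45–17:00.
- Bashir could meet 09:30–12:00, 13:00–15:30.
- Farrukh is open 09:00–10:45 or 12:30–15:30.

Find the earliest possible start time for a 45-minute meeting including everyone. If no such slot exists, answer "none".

Vera free: 09:30-12:00, 13:15-16:45 (invert busy blocks within the working day).
Bashir free: 09:30-12:00, 13:00-15:30.
Farrukh free: 09:00-10:45, 12:30-15:30.
Vera ∩ Bashir: 09:30-12:00, 13:15-15:30.
Vera ∩ Bashir ∩ Farrukh: 09:30-10:45, 13:15-15:30.
The first common window of at least 45 minutes is 09:30-10:45, so the earliest start is 09:30.

09:30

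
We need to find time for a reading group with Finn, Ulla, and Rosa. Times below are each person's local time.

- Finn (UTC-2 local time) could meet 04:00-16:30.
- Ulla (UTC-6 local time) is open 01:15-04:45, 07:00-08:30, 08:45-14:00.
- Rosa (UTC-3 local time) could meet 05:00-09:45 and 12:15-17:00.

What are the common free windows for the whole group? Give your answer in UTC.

Finn in UTC: 06:00-18:30 (add 2h to convert from UTC-2).
Ulla in UTC: 07:15-10:45, 13:00-14:30, 14:45-20:00 (add 6h to convert from UTC-6).
Rosa in UTC: 08:00-12:45, 15:15-20:00 (add 3h to convert from UTC-3).
Finn ∩ Ulla: 07:15-10:45, 13:00-14:30, 14:45-18:30.
Finn ∩ Ulla ∩ Rosa: 08:00-10:45, 15:15-18:30.
Those are the intersection windows.

08:00-10:45, 15:15-18:30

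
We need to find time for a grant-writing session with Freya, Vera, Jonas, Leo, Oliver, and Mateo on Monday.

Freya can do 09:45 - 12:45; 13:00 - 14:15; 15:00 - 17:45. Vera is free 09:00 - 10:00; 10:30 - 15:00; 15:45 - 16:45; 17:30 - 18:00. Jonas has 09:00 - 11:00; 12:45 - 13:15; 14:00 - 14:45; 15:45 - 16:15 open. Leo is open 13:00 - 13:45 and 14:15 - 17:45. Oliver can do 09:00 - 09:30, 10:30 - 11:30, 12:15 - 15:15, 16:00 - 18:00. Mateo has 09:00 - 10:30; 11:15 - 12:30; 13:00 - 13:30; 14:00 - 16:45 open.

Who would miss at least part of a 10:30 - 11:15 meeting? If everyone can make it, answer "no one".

Freya: free for 10:30-11:15. Vera: free for 10:30-11:15. Jonas: not fully free for 10:30-11:15. Leo: not fully free for 10:30-11:15. Oliver: free for 10:30-11:15. Mateo: not fully free for 10:30-11:15.

Jonas, Leo, Mateo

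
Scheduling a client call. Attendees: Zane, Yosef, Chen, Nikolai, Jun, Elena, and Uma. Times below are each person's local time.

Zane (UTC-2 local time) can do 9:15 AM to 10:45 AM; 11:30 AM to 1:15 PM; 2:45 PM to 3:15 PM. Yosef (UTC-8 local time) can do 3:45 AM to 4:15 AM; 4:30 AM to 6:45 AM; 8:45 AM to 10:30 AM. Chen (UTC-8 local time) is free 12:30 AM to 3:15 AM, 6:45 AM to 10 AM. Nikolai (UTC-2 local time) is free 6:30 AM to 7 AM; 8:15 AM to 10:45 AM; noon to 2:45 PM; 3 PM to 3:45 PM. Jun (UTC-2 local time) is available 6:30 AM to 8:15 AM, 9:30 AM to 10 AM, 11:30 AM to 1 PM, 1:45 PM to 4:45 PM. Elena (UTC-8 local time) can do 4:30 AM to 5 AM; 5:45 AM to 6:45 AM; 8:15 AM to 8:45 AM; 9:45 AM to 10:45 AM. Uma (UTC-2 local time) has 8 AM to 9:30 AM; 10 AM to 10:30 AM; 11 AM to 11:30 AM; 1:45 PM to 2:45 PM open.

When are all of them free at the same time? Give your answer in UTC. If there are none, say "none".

none

Zane in UTC: 11:15-12:45, 13:30-15:15, 16:45-17:15 (add 2h to convert from UTC-2).
Yosef in UTC: 11:45-12:15, 12:30-14:45, 16:45-18:30 (add 8h to convert from UTC-8).
Chen in UTC: 08:30-11:15, 14:45-18:00 (add 8h to convert from UTC-8).
Nikolai in UTC: 08:30-09:00, 10:15-12:45, 14:00-16:45, 17:00-17:45 (add 2h to convert from UTC-2).
Jun in UTC: 08:30-10:15, 11:30-12:00, 13:30-15:00, 15:45-18:45 (add 2h to convert from UTC-2).
Elena in UTC: 12:30-13:00, 13:45-14:45, 16:15-16:45, 17:45-18:45 (add 8h to convert from UTC-8).
Uma in UTC: 10:00-11:30, 12:00-12:30, 13:00-13:30, 15:45-16:45 (add 2h to convert from UTC-2).
Zane ∩ Yosef: 11:45-12:15, 12:30-12:45, 13:30-14:45, 16:45-17:15.
Zane ∩ Yosef ∩ Chen: 16:45-17:15.
Zane ∩ Yosef ∩ Chen ∩ Nikolai: 17:00-17:15.
Zane ∩ Yosef ∩ Chen ∩ Nikolai ∩ Jun: 17:00-17:15.
Zane ∩ Yosef ∩ Chen ∩ Nikolai ∩ Jun ∩ Elena: ∅.
Zane ∩ Yosef ∩ Chen ∩ Nikolai ∩ Jun ∩ Elena ∩ Uma: ∅.
There is no time when everyone is free.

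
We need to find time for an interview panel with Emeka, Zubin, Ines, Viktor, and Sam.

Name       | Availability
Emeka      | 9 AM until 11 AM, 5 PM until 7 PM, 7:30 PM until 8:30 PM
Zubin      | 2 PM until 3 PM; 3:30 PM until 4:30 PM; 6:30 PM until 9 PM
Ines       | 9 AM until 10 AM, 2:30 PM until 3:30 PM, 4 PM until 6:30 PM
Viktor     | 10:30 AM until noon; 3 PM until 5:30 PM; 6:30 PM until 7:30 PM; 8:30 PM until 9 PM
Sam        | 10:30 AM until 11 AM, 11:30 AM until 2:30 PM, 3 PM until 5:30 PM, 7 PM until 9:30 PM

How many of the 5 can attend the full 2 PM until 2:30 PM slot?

2

Zubin and Sam can make the full 14:00-14:30 slot — that's 2.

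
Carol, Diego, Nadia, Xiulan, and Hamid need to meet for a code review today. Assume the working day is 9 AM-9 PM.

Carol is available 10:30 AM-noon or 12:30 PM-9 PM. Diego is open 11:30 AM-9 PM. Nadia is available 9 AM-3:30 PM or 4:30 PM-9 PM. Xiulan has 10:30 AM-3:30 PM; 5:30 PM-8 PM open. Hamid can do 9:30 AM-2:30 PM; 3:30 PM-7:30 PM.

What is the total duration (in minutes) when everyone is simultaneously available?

Carol ∩ Diego: 11:30-12:00, 12:30-21:00.
Carol ∩ Diego ∩ Nadia: 11:30-12:00, 12:30-15:30, 16:30-21:00.
Carol ∩ Diego ∩ Nadia ∩ Xiulan: 11:30-12:00, 12:30-15:30, 17:30-20:00.
Carol ∩ Diego ∩ Nadia ∩ Xiulan ∩ Hamid: 11:30-12:00, 12:30-14:30, 17:30-19:30.
Summing the common windows: 30 + 120 + 120 = 270 minutes.

270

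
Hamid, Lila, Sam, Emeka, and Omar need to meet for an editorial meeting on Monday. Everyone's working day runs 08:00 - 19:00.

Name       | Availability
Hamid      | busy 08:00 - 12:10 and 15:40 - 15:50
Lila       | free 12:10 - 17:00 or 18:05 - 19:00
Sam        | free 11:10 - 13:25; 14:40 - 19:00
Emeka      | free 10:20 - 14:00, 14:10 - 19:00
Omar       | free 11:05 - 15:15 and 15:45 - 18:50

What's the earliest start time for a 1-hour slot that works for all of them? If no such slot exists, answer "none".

Hamid free: 12:10-15:40, 15:50-19:00 (invert busy blocks within the working day).
Lila free: 12:10-17:00, 18:05-19:00.
Sam free: 11:10-13:25, 14:40-19:00.
Emeka free: 10:20-14:00, 14:10-19:00.
Omar free: 11:05-15:15, 15:45-18:50.
Hamid ∩ Lila: 12:10-15:40, 15:50-17:00, 18:05-19:00.
Hamid ∩ Lila ∩ Sam: 12:10-13:25, 14:40-15:40, 15:50-17:00, 18:05-19:00.
Hamid ∩ Lila ∩ Sam ∩ Emeka: 12:10-13:25, 14:40-15:40, 15:50-17:00, 18:05-19:00.
Hamid ∩ Lila ∩ Sam ∩ Emeka ∩ Omar: 12:10-13:25, 14:40-15:15, 15:50-17:00, 18:05-18:50.
Those are the intersection windows.
The first common window of at least 60 minutes is 12:10-13:25, so the earliest start is 12:10.

12:10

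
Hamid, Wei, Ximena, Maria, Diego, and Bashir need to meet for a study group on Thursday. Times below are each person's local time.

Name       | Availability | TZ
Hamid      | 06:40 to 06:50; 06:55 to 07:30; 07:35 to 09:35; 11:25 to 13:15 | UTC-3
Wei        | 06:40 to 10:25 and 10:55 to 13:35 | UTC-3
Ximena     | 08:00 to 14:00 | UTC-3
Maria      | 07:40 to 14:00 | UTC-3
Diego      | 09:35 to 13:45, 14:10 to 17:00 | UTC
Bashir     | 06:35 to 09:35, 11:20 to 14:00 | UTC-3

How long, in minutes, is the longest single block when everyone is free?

110

Hamid in UTC: 09:40-09:50, 09:55-10:30, 10:35-12:35, 14:25-16:15 (add 3h to convert from UTC-3).
Wei in UTC: 09:40-13:25, 13:55-16:35 (add 3h to convert from UTC-3).
Ximena in UTC: 11:00-17:00 (add 3h to convert from UTC-3).
Maria in UTC: 10:40-17:00 (add 3h to convert from UTC-3).
Diego in UTC: 09:35-13:45, 14:10-17:00.
Bashir in UTC: 09:35-12:35, 14:20-17:00 (add 3h to convert from UTC-3).
Hamid ∩ Wei: 09:40-09:50, 09:55-10:30, 10:35-12:35, 14:25-16:15.
Hamid ∩ Wei ∩ Ximena: 11:00-12:35, 14:25-16:15.
Hamid ∩ Wei ∩ Ximena ∩ Maria: 11:00-12:35, 14:25-16:15.
Hamid ∩ Wei ∩ Ximena ∩ Maria ∩ Diego: 11:00-12:35, 14:25-16:15.
Hamid ∩ Wei ∩ Ximena ∩ Maria ∩ Diego ∩ Bashir: 11:00-12:35, 14:25-16:15.
So the common availability across everyone is 11:00-12:35, 14:25-16:15.
The longest is 14:25-16:15 at 110 minutes.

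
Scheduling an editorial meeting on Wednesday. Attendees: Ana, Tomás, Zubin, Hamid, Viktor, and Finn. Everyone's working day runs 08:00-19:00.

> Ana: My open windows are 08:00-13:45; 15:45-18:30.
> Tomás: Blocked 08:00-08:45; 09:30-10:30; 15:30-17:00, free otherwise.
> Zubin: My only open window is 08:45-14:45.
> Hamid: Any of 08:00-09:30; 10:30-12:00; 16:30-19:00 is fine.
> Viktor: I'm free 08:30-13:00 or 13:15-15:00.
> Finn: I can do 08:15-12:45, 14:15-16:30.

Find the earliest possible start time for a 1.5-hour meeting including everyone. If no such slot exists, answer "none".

10:30

Ana free: 08:00-13:45, 15:45-18:30.
Tomás free: 08:45-09:30, 10:30-15:30, 17:00-19:00 (invert busy blocks within the working day).
Zubin free: 08:45-14:45.
Hamid free: 08:00-09:30, 10:30-12:00, 16:30-19:00.
Viktor free: 08:30-13:00, 13:15-15:00.
Finn free: 08:15-12:45, 14:15-16:30.
Ana ∩ Tomás: 08:45-09:30, 10:30-13:45, 17:00-18:30.
Ana ∩ Tomás ∩ Zubin: 08:45-09:30, 10:30-13:45.
Ana ∩ Tomás ∩ Zubin ∩ Hamid: 08:45-09:30, 10:30-12:00.
Ana ∩ Tomás ∩ Zubin ∩ Hamid ∩ Viktor: 08:45-09:30, 10:30-12:00.
Ana ∩ Tomás ∩ Zubin ∩ Hamid ∩ Viktor ∩ Finn: 08:45-09:30, 10:30-12:00.
The first common window of at least 90 minutes is 10:30-12:00, so the earliest start is 10:30.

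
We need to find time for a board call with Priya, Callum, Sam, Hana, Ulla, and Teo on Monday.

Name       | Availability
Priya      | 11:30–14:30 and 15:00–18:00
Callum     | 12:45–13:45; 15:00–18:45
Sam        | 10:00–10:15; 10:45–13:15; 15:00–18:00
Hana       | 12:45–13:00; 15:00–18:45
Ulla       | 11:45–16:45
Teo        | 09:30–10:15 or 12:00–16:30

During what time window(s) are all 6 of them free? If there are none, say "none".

Priya ∩ Callum: 12:45-13:45, 15:00-18:00.
Priya ∩ Callum ∩ Sam: 12:45-13:15, 15:00-18:00.
Priya ∩ Callum ∩ Sam ∩ Hana: 12:45-13:00, 15:00-18:00.
Priya ∩ Callum ∩ Sam ∩ Hana ∩ Ulla: 12:45-13:00, 15:00-16:45.
Priya ∩ Callum ∩ Sam ∩ Hana ∩ Ulla ∩ Teo: 12:45-13:00, 15:00-16:30.
Those are the intersection windows.

12:45-13:00, 15:00-16:30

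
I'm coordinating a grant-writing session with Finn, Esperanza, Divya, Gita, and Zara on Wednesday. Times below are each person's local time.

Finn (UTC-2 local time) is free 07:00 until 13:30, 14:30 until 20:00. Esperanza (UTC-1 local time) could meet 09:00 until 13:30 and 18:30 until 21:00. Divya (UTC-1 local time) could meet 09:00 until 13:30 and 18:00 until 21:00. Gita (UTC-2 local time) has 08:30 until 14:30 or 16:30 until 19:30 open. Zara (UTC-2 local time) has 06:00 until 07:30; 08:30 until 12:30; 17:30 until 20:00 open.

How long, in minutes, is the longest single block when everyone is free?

240

Finn in UTC: 09:00-15:30, 16:30-22:00 (add 2h to convert from UTC-2).
Esperanza in UTC: 10:00-14:30, 19:30-22:00 (add 1h to convert from UTC-1).
Divya in UTC: 10:00-14:30, 19:00-22:00 (add 1h to convert from UTC-1).
Gita in UTC: 10:30-16:30, 18:30-21:30 (add 2h to convert from UTC-2).
Zara in UTC: 08:00-09:30, 10:30-14:30, 19:30-22:00 (add 2h to convert from UTC-2).
Finn ∩ Esperanza: 10:00-14:30, 19:30-22:00.
Finn ∩ Esperanza ∩ Divya: 10:00-14:30, 19:30-22:00.
Finn ∩ Esperanza ∩ Divya ∩ Gita: 10:30-14:30, 19:30-21:30.
Finn ∩ Esperanza ∩ Divya ∩ Gita ∩ Zara: 10:30-14:30, 19:30-21:30.
The longest is 10:30-14:30 at 240 minutes.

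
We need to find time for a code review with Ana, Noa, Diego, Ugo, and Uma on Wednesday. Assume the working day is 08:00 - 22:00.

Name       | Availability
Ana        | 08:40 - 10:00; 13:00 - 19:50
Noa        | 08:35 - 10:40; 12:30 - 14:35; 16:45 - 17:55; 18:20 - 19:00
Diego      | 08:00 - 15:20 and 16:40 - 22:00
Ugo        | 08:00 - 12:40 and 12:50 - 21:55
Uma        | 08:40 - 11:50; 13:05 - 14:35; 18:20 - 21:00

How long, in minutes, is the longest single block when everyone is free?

90

Ana ∩ Noa: 08:40-10:00, 13:00-14:35, 16:45-17:55, 18:20-19:00.
Ana ∩ Noa ∩ Diego: 08:40-10:00, 13:00-14:35, 16:45-17:55, 18:20-19:00.
Ana ∩ Noa ∩ Diego ∩ Ugo: 08:40-10:00, 13:00-14:35, 16:45-17:55, 18:20-19:00.
Ana ∩ Noa ∩ Diego ∩ Ugo ∩ Uma: 08:40-10:00, 13:05-14:35, 18:20-19:00.
The longest is 13:05-14:35 at 90 minutes.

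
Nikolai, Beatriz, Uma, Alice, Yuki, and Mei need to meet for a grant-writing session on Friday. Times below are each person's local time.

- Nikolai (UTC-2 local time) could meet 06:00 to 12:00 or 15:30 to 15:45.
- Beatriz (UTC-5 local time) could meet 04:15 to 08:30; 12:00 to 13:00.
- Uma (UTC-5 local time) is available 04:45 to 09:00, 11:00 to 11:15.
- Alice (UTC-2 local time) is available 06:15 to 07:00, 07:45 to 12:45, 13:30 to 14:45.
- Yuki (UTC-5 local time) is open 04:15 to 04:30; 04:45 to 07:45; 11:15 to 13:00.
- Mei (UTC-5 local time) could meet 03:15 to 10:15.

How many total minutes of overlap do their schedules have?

Nikolai in UTC: 08:00-14:00, 17:30-17:45 (add 2h to convert from UTC-2).
Beatriz in UTC: 09:15-13:30, 17:00-18:00 (add 5h to convert from UTC-5).
Uma in UTC: 09:45-14:00, 16:00-16:15 (add 5h to convert from UTC-5).
Alice in UTC: 08:15-09:00, 09:45-14:45, 15:30-16:45 (add 2h to convert from UTC-2).
Yuki in UTC: 09:15-09:30, 09:45-12:45, 16:15-18:00 (add 5h to convert from UTC-5).
Mei in UTC: 08:15-15:15 (add 5h to convert from UTC-5).
Nikolai ∩ Beatriz: 09:15-13:30, 17:30-17:45.
Nikolai ∩ Beatriz ∩ Uma: 09:45-13:30.
Nikolai ∩ Beatriz ∩ Uma ∩ Alice: 09:45-13:30.
Nikolai ∩ Beatriz ∩ Uma ∩ Alice ∩ Yuki: 09:45-12:45.
Nikolai ∩ Beatriz ∩ Uma ∩ Alice ∩ Yuki ∩ Mei: 09:45-12:45.
So the common availability across everyone is 09:45-12:45.
That's a single block of 180 minutes.

180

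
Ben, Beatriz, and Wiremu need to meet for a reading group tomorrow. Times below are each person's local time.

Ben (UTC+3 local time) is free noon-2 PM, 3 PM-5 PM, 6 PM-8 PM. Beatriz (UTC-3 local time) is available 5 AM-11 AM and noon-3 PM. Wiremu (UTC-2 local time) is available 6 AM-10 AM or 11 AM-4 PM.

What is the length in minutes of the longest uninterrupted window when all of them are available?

Ben in UTC: 09:00-11:00, 12:00-14:00, 15:00-17:00 (subtract 3h to convert from UTC+3).
Beatriz in UTC: 08:00-14:00, 15:00-18:00 (add 3h to convert from UTC-3).
Wiremu in UTC: 08:00-12:00, 13:00-18:00 (add 2h to convert from UTC-2).
Ben ∩ Beatriz: 09:00-11:00, 12:00-14:00, 15:00-17:00.
Ben ∩ Beatriz ∩ Wiremu: 09:00-11:00, 13:00-14:00, 15:00-17:00.
The longest is 09:00-11:00 at 120 minutes.

120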